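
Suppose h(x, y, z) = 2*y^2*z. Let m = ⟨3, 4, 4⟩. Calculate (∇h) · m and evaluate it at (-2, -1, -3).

56

∂h/∂x = 0
∂h/∂y = 4*y*z
∂h/∂z = 2*y^2
∇h at (-2, -1, -3) = (0, 12, 2)
∇h · m = (0)(3) + (12)(4) + (2)(4) = 56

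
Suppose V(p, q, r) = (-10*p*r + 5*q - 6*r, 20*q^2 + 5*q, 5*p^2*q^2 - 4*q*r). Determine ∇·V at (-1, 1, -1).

51

∂V₁/∂p = -10*r
∂V₂/∂q = 40*q + 5
∂V₃/∂r = -4*q
∇·V = 36*q - 10*r + 5
At (-1, 1, -1): 51.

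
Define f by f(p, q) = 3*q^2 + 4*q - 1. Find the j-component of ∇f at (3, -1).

(∇f)_2 = ∂f/∂q = 6*q + 4
At (3, -1): -2.

-2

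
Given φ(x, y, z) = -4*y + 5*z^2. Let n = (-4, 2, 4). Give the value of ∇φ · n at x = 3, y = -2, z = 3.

112

∂φ/∂x = 0
∂φ/∂y = -4
∂φ/∂z = 10*z
∇φ at (3, -2, 3) = (0, -4, 30)
∇φ · n = (0)(-4) + (-4)(2) + (30)(4) = 112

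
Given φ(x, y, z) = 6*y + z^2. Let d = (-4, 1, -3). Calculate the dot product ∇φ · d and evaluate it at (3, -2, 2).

∂φ/∂x = 0
∂φ/∂y = 6
∂φ/∂z = 2*z
∇φ at (3, -2, 2) = (0, 6, 4)
∇φ · d = (0)(-4) + (6)(1) + (4)(-3) = -6

-6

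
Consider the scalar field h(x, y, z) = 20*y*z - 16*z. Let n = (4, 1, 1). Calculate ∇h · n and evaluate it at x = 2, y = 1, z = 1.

24

∂h/∂x = 0
∂h/∂y = 20*z
∂h/∂z = 20*y - 16
∇h at (2, 1, 1) = (0, 20, 4)
∇h · n = (0)(4) + (20)(1) + (4)(1) = 24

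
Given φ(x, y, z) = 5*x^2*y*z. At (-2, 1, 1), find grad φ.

(-20, 20, 20)

∂φ/∂x = 10*x*y*z
∂φ/∂y = 5*x^2*z
∂φ/∂z = 5*x^2*y
∇φ = (10*x*y*z, 5*x^2*z, 5*x^2*y)
At (-2, 1, 1): (-20, 20, 20).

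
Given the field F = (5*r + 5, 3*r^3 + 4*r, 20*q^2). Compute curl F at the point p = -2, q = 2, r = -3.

(∇×F)₁ = ∂F₃/∂q − ∂F₂/∂r = 40*q - 9*r^2 - 4
(∇×F)₂ = ∂F₁/∂r − ∂F₃/∂p = 5
(∇×F)₃ = ∂F₂/∂p − ∂F₁/∂q = 0
∇×F = (40*q - 9*r^2 - 4, 5, 0)
At (-2, 2, -3): (-5, 5, 0).

(-5, 5, 0)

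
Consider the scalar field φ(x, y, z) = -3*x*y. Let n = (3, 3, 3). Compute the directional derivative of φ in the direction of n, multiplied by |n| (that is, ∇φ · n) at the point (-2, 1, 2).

9

∂φ/∂x = -3*y
∂φ/∂y = -3*x
∂φ/∂z = 0
∇φ at (-2, 1, 2) = (-3, 6, 0)
∇φ · n = (-3)(3) + (6)(3) + (0)(3) = 9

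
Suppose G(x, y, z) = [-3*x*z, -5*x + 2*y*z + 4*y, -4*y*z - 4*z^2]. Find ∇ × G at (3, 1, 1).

(∇×G)₁ = ∂G₃/∂y − ∂G₂/∂z = -2*y - 4*z
(∇×G)₂ = ∂G₁/∂z − ∂G₃/∂x = -3*x
(∇×G)₃ = ∂G₂/∂x − ∂G₁/∂y = -5
∇×G = (-2*y - 4*z, -3*x, -5)
At (3, 1, 1): (-6, -9, -5).

(-6, -9, -5)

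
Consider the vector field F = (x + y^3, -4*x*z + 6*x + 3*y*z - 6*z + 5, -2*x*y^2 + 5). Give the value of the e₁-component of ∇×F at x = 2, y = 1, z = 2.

(∇×F)_1 = ∂F₃/∂y − ∂F₂/∂z
= -4*x*y − (-4*x + 3*y - 6)
= -4*x*y + 4*x - 3*y + 6
At (2, 1, 2): 3.

3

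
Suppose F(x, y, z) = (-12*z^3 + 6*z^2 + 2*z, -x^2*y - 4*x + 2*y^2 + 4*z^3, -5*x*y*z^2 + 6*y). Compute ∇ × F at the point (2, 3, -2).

(-82, -106, -16)

(∇×F)₁ = ∂F₃/∂y − ∂F₂/∂z = -5*x*z^2 - 12*z^2 + 6
(∇×F)₂ = ∂F₁/∂z − ∂F₃/∂x = 5*y*z^2 - 36*z^2 + 12*z + 2
(∇×F)₃ = ∂F₂/∂x − ∂F₁/∂y = -2*x*y - 4
∇×F = (-5*x*z^2 - 12*z^2 + 6, 5*y*z^2 - 36*z^2 + 12*z + 2, -2*x*y - 4)
At (2, 3, -2): (-82, -106, -16).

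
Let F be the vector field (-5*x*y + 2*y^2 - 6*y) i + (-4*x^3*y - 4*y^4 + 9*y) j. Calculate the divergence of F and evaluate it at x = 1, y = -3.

452

∂F₁/∂x = -5*y
∂F₂/∂y = -4*x^3 - 16*y^3 + 9
∇·F = -4*x^3 - 16*y^3 - 5*y + 9
At (1, -3): 452.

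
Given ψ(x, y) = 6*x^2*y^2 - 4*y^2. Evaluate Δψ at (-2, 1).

∂²ψ/∂x² = 12*y^2
∂²ψ/∂y² = 4*(3*x^2 - 2)
∇²ψ = 12*x^2 + 12*y^2 - 8
At (-2, 1): 52.

52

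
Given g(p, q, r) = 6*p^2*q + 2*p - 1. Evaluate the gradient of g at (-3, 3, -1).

∂g/∂p = 12*p*q + 2
∂g/∂q = 6*p^2
∂g/∂r = 0
∇g = (12*p*q + 2, 6*p^2, 0)
At (-3, 3, -1): (-106, 54, 0).

(-106, 54, 0)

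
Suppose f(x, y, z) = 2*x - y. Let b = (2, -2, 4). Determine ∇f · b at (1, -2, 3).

∂f/∂x = 2
∂f/∂y = -1
∂f/∂z = 0
∇f at (1, -2, 3) = (2, -1, 0)
∇f · b = (2)(2) + (-1)(-2) + (0)(4) = 6

6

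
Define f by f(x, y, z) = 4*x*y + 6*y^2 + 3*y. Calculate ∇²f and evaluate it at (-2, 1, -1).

∂²f/∂x² = 0
∂²f/∂y² = 12
∂²f/∂z² = 0
∇²f = 12
At (-2, 1, -1): 12.

12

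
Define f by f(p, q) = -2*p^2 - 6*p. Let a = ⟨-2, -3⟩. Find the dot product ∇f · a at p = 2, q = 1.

∂f/∂p = -4*p - 6
∂f/∂q = 0
∇f at (2, 1) = (-14, 0)
∇f · a = (-14)(-2) + (0)(-3) = 28

28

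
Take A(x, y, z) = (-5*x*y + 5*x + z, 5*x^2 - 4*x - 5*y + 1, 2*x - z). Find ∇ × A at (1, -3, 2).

(0, -1, 11)

(∇×A)₁ = ∂A₃/∂y − ∂A₂/∂z = 0
(∇×A)₂ = ∂A₁/∂z − ∂A₃/∂x = -1
(∇×A)₃ = ∂A₂/∂x − ∂A₁/∂y = 15*x - 4
∇×A = (0, -1, 15*x - 4)
At (1, -3, 2): (0, -1, 11).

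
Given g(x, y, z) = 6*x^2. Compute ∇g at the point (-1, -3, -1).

∂g/∂x = 12*x
∂g/∂y = 0
∂g/∂z = 0
∇g = (12*x, 0, 0)
At (-1, -3, -1): (-12, 0, 0).

(-12, 0, 0)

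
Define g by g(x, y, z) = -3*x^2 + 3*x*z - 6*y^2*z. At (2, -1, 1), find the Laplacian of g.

∂²g/∂x² = -6
∂²g/∂y² = -12*z
∂²g/∂z² = 0
∇²g = -12*z - 6
At (2, -1, 1): -18.

-18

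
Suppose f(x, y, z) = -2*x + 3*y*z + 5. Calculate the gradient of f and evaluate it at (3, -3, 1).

(-2, 3, -9)

∂f/∂x = -2
∂f/∂y = 3*z
∂f/∂z = 3*y
∇f = (-2, 3*z, 3*y)
At (3, -3, 1): (-2, 3, -9).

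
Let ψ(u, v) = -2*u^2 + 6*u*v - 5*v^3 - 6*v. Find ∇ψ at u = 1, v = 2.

(8, -60)

∂ψ/∂u = -4*u + 6*v
∂ψ/∂v = 6*u - 15*v^2 - 6
∇ψ = (-4*u + 6*v, 6*u - 15*v^2 - 6)
At (1, 2): (8, -60).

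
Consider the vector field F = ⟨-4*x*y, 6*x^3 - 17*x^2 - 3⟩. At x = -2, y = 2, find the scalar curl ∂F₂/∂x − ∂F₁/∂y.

132

∂F₂/∂x = 18*x^2 - 34*x
∂F₁/∂y = -4*x
Scalar curl = 18*x^2 - 30*x
At (-2, 2): 132.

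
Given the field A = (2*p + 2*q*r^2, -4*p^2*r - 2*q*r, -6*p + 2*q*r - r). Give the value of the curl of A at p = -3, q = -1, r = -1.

(∇×A)₁ = ∂A₃/∂q − ∂A₂/∂r = 4*p^2 + 2*q + 2*r
(∇×A)₂ = ∂A₁/∂r − ∂A₃/∂p = 4*q*r + 6
(∇×A)₃ = ∂A₂/∂p − ∂A₁/∂q = -8*p*r - 2*r^2
∇×A = (4*p^2 + 2*q + 2*r, 4*q*r + 6, -8*p*r - 2*r^2)
At (-3, -1, -1): (32, 10, -26).

(32, 10, -26)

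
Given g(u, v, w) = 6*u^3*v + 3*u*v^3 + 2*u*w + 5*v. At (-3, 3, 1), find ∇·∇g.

-486

∂²g/∂u² = 36*u*v
∂²g/∂v² = 18*u*v
∂²g/∂w² = 0
∇²g = 54*u*v
At (-3, 3, 1): -486.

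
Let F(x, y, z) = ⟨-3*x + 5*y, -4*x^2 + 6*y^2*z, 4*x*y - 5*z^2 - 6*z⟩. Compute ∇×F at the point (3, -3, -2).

(∇×F)₁ = ∂F₃/∂y − ∂F₂/∂z = 4*x - 6*y^2
(∇×F)₂ = ∂F₁/∂z − ∂F₃/∂x = -4*y
(∇×F)₃ = ∂F₂/∂x − ∂F₁/∂y = -8*x - 5
∇×F = (4*x - 6*y^2, -4*y, -8*x - 5)
At (3, -3, -2): (-42, 12, -29).

(-42, 12, -29)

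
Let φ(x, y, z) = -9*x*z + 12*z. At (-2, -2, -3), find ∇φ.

(27, 0, 30)

∂φ/∂x = -9*z
∂φ/∂y = 0
∂φ/∂z = -9*x + 12
∇φ = (-9*z, 0, -9*x + 12)
At (-2, -2, -3): (27, 0, 30).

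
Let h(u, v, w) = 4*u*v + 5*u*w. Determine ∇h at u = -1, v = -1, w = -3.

(-19, -4, -5)

∂h/∂u = 4*v + 5*w
∂h/∂v = 4*u
∂h/∂w = 5*u
∇h = (4*v + 5*w, 4*u, 5*u)
At (-1, -1, -3): (-19, -4, -5).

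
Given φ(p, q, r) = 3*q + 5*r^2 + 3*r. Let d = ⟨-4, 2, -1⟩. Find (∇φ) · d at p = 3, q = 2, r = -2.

∂φ/∂p = 0
∂φ/∂q = 3
∂φ/∂r = 10*r + 3
∇φ at (3, 2, -2) = (0, 3, -17)
∇φ · d = (0)(-4) + (3)(2) + (-17)(-1) = 23

23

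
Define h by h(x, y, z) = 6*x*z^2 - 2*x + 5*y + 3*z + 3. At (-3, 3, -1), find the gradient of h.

∂h/∂x = 6*z^2 - 2
∂h/∂y = 5
∂h/∂z = 12*x*z + 3
∇h = (6*z^2 - 2, 5, 12*x*z + 3)
At (-3, 3, -1): (4, 5, 39).

(4, 5, 39)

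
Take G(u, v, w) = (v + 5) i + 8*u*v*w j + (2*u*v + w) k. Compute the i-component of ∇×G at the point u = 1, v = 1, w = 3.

(∇×G)_1 = ∂G₃/∂v − ∂G₂/∂w
= 2*u − (8*u*v)
= -8*u*v + 2*u
At (1, 1, 3): -6.

-6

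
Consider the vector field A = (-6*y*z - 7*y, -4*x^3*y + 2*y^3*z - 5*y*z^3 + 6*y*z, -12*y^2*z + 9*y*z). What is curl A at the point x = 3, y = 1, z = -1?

(22, -6, -107)

(∇×A)₁ = ∂A₃/∂y − ∂A₂/∂z = -2*y^3 + 15*y*z^2 - 24*y*z - 6*y + 9*z
(∇×A)₂ = ∂A₁/∂z − ∂A₃/∂x = -6*y
(∇×A)₃ = ∂A₂/∂x − ∂A₁/∂y = -12*x^2*y + 6*z + 7
∇×A = (-2*y^3 + 15*y*z^2 - 24*y*z - 6*y + 9*z, -6*y, -12*x^2*y + 6*z + 7)
At (3, 1, -1): (22, -6, -107).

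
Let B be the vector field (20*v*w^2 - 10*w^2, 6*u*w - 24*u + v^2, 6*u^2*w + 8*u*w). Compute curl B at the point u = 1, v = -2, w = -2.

(-6, 240, -116)

(∇×B)₁ = ∂B₃/∂v − ∂B₂/∂w = -6*u
(∇×B)₂ = ∂B₁/∂w − ∂B₃/∂u = -12*u*w + 40*v*w - 28*w
(∇×B)₃ = ∂B₂/∂u − ∂B₁/∂v = -20*w^2 + 6*w - 24
∇×B = (-6*u, -12*u*w + 40*v*w - 28*w, -20*w^2 + 6*w - 24)
At (1, -2, -2): (-6, 240, -116).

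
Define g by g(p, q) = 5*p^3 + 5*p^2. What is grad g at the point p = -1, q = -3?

(5, 0)

∂g/∂p = 15*p^2 + 10*p
∂g/∂q = 0
∇g = (15*p^2 + 10*p, 0)
At (-1, -3): (5, 0).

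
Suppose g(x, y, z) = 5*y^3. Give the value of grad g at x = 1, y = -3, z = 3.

∂g/∂x = 0
∂g/∂y = 15*y^2
∂g/∂z = 0
∇g = (0, 15*y^2, 0)
At (1, -3, 3): (0, 135, 0).

(0, 135, 0)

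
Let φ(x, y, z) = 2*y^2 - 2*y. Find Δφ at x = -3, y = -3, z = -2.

4

∂²φ/∂x² = 0
∂²φ/∂y² = 4
∂²φ/∂z² = 0
∇²φ = 4
At (-3, -3, -2): 4.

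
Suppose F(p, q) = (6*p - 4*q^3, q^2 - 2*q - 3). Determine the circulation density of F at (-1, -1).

12

∂F₂/∂p = 0
∂F₁/∂q = -12*q^2
Scalar curl = 12*q^2
At (-1, -1): 12.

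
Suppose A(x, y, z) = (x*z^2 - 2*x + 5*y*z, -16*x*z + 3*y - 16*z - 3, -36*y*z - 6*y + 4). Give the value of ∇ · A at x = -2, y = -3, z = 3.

118

∂A₁/∂x = z^2 - 2
∂A₂/∂y = 3
∂A₃/∂z = -36*y
∇·A = -36*y + z^2 + 1
At (-2, -3, 3): 118.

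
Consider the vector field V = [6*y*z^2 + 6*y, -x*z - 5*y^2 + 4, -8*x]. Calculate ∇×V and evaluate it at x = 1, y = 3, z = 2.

(∇×V)₁ = ∂V₃/∂y − ∂V₂/∂z = x
(∇×V)₂ = ∂V₁/∂z − ∂V₃/∂x = 12*y*z + 8
(∇×V)₃ = ∂V₂/∂x − ∂V₁/∂y = -6*z^2 - z - 6
∇×V = (x, 12*y*z + 8, -6*z^2 - z - 6)
At (1, 3, 2): (1, 80, -32).

(1, 80, -32)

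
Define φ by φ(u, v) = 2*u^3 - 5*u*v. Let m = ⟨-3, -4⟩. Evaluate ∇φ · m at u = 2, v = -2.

-62

∂φ/∂u = 6*u^2 - 5*v
∂φ/∂v = -5*u
∇φ at (2, -2) = (34, -10)
∇φ · m = (34)(-3) + (-10)(-4) = -62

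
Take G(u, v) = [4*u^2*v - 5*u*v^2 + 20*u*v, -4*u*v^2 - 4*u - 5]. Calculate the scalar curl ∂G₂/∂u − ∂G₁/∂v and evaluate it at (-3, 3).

∂G₂/∂u = -4*v^2 - 4
∂G₁/∂v = 4*u^2 - 10*u*v + 20*u
Scalar curl = -4*u^2 + 10*u*v - 20*u - 4*v^2 - 4
At (-3, 3): -106.

-106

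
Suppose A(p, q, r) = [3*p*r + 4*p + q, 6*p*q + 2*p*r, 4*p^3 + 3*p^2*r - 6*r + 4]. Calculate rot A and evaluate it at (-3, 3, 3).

(∇×A)₁ = ∂A₃/∂q − ∂A₂/∂r = -2*p
(∇×A)₂ = ∂A₁/∂r − ∂A₃/∂p = -12*p^2 - 6*p*r + 3*p
(∇×A)₃ = ∂A₂/∂p − ∂A₁/∂q = 6*q + 2*r - 1
∇×A = (-2*p, -12*p^2 - 6*p*r + 3*p, 6*q + 2*r - 1)
At (-3, 3, 3): (6, -63, 23).

(6, -63, 23)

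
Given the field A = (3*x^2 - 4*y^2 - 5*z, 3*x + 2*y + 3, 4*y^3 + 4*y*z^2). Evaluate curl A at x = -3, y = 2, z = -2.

(64, -5, 19)

(∇×A)₁ = ∂A₃/∂y − ∂A₂/∂z = 12*y^2 + 4*z^2
(∇×A)₂ = ∂A₁/∂z − ∂A₃/∂x = -5
(∇×A)₃ = ∂A₂/∂x − ∂A₁/∂y = 8*y + 3
∇×A = (12*y^2 + 4*z^2, -5, 8*y + 3)
At (-3, 2, -2): (64, -5, 19).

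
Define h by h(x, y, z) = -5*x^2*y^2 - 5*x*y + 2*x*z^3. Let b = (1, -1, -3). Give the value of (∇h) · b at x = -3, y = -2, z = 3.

475

∂h/∂x = -10*x*y^2 - 5*y + 2*z^3
∂h/∂y = -10*x^2*y - 5*x
∂h/∂z = 6*x*z^2
∇h at (-3, -2, 3) = (184, 195, -162)
∇h · b = (184)(1) + (195)(-1) + (-162)(-3) = 475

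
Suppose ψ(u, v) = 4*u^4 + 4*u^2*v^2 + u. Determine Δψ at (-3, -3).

576

∂²ψ/∂u² = 8*(6*u^2 + v^2)
∂²ψ/∂v² = 8*u^2
∇²ψ = 56*u^2 + 8*v^2
At (-3, -3): 576.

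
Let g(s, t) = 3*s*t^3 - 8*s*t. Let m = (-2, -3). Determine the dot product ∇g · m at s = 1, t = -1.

∂g/∂s = 3*t^3 - 8*t
∂g/∂t = 9*s*t^2 - 8*s
∇g at (1, -1) = (5, 1)
∇g · m = (5)(-2) + (1)(-3) = -13

-13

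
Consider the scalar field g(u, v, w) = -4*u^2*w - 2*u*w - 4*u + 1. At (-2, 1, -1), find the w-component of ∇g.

-12

(∇g)_3 = ∂g/∂w = -4*u^2 - 2*u
At (-2, 1, -1): -12.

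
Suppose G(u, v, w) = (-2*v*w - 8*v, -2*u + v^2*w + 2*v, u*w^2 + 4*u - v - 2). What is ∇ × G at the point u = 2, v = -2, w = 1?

(-5, -1, 8)

(∇×G)₁ = ∂G₃/∂v − ∂G₂/∂w = -v^2 - 1
(∇×G)₂ = ∂G₁/∂w − ∂G₃/∂u = -2*v - w^2 - 4
(∇×G)₃ = ∂G₂/∂u − ∂G₁/∂v = 2*w + 6
∇×G = (-v^2 - 1, -2*v - w^2 - 4, 2*w + 6)
At (2, -2, 1): (-5, -1, 8).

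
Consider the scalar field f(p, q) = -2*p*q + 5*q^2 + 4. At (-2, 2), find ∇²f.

∂²f/∂p² = 0
∂²f/∂q² = 10
∇²f = 10
At (-2, 2): 10.

10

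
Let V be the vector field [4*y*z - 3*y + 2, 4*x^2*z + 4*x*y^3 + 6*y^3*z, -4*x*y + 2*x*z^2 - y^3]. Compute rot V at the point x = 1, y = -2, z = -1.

(28, -18, -33)

(∇×V)₁ = ∂V₃/∂y − ∂V₂/∂z = -4*x^2 - 4*x - 6*y^3 - 3*y^2
(∇×V)₂ = ∂V₁/∂z − ∂V₃/∂x = 8*y - 2*z^2
(∇×V)₃ = ∂V₂/∂x − ∂V₁/∂y = 8*x*z + 4*y^3 - 4*z + 3
∇×V = (-4*x^2 - 4*x - 6*y^3 - 3*y^2, 8*y - 2*z^2, 8*x*z + 4*y^3 - 4*z + 3)
At (1, -2, -1): (28, -18, -33).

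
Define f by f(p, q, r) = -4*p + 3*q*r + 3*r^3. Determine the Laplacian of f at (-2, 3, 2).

∂²f/∂p² = 0
∂²f/∂q² = 0
∂²f/∂r² = 18*r
∇²f = 18*r
At (-2, 3, 2): 36.

36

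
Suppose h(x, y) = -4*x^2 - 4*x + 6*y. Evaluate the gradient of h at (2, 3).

(-20, 6)

∂h/∂x = -8*x - 4
∂h/∂y = 6
∇h = (-8*x - 4, 6)
At (2, 3): (-20, 6).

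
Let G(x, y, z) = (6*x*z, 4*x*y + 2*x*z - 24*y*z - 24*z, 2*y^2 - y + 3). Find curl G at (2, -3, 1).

(∇×G)₁ = ∂G₃/∂y − ∂G₂/∂z = -2*x + 28*y + 23
(∇×G)₂ = ∂G₁/∂z − ∂G₃/∂x = 6*x
(∇×G)₃ = ∂G₂/∂x − ∂G₁/∂y = 4*y + 2*z
∇×G = (-2*x + 28*y + 23, 6*x, 4*y + 2*z)
At (2, -3, 1): (-65, 12, -10).

(-65, 12, -10)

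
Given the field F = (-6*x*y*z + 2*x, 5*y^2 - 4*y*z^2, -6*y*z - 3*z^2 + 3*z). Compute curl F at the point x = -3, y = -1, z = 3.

(-42, -18, -54)

(∇×F)₁ = ∂F₃/∂y − ∂F₂/∂z = 8*y*z - 6*z
(∇×F)₂ = ∂F₁/∂z − ∂F₃/∂x = -6*x*y
(∇×F)₃ = ∂F₂/∂x − ∂F₁/∂y = 6*x*z
∇×F = (8*y*z - 6*z, -6*x*y, 6*x*z)
At (-3, -1, 3): (-42, -18, -54).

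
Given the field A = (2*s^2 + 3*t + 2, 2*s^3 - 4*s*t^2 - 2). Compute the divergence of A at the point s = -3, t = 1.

∂A₁/∂s = 4*s
∂A₂/∂t = -8*s*t
∇·A = -8*s*t + 4*s
At (-3, 1): 12.

12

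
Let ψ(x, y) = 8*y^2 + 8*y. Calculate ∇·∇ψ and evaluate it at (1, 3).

∂²ψ/∂x² = 0
∂²ψ/∂y² = 16
∇²ψ = 16
At (1, 3): 16.

16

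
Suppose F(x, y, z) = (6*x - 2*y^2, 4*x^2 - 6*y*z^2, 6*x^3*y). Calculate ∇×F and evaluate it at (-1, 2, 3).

(66, -36, 0)

(∇×F)₁ = ∂F₃/∂y − ∂F₂/∂z = 6*x^3 + 12*y*z
(∇×F)₂ = ∂F₁/∂z − ∂F₃/∂x = -18*x^2*y
(∇×F)₃ = ∂F₂/∂x − ∂F₁/∂y = 8*x + 4*y
∇×F = (6*x^3 + 12*y*z, -18*x^2*y, 8*x + 4*y)
At (-1, 2, 3): (66, -36, 0).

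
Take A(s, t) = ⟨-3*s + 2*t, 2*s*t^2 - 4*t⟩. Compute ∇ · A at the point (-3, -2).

∂A₁/∂s = -3
∂A₂/∂t = 4*s*t - 4
∇·A = 4*s*t - 7
At (-3, -2): 17.

17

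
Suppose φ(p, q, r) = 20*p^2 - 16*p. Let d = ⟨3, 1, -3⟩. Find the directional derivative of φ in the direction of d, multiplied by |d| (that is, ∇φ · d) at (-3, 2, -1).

-408

∂φ/∂p = 40*p - 16
∂φ/∂q = 0
∂φ/∂r = 0
∇φ at (-3, 2, -1) = (-136, 0, 0)
∇φ · d = (-136)(3) + (0)(1) + (0)(-3) = -408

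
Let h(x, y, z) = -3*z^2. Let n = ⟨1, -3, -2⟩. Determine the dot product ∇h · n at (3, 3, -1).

∂h/∂x = 0
∂h/∂y = 0
∂h/∂z = -6*z
∇h at (3, 3, -1) = (0, 0, 6)
∇h · n = (0)(1) + (0)(-3) + (6)(-2) = -12

-12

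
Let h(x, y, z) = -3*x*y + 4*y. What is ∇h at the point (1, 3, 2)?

∂h/∂x = -3*y
∂h/∂y = -3*x + 4
∂h/∂z = 0
∇h = (-3*y, -3*x + 4, 0)
At (1, 3, 2): (-9, 1, 0).

(-9, 1, 0)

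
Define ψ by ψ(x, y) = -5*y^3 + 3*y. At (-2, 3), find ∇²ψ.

-90

∂²ψ/∂x² = 0
∂²ψ/∂y² = -30*y
∇²ψ = -30*y
At (-2, 3): -90.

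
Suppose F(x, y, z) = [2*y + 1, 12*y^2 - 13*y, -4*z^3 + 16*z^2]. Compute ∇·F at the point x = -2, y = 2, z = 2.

∂F₁/∂x = 0
∂F₂/∂y = 24*y - 13
∂F₃/∂z = -12*z^2 + 32*z
∇·F = 24*y - 12*z^2 + 32*z - 13
At (-2, 2, 2): 51.

51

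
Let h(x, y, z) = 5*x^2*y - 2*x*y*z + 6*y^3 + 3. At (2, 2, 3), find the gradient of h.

∂h/∂x = 10*x*y - 2*y*z
∂h/∂y = 5*x^2 - 2*x*z + 18*y^2
∂h/∂z = -2*x*y
∇h = (10*x*y - 2*y*z, 5*x^2 - 2*x*z + 18*y^2, -2*x*y)
At (2, 2, 3): (28, 80, -8).

(28, 80, -8)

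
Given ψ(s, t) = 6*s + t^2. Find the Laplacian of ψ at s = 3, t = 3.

∂²ψ/∂s² = 0
∂²ψ/∂t² = 2
∇²ψ = 2
At (3, 3): 2.

2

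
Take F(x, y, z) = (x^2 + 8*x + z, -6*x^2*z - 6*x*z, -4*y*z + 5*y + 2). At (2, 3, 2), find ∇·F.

∂F₁/∂x = 2*x + 8
∂F₂/∂y = 0
∂F₃/∂z = -4*y
∇·F = 2*x - 4*y + 8
At (2, 3, 2): 0.

0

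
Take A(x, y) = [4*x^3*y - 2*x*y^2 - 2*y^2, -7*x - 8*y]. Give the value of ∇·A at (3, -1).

∂A₁/∂x = 12*x^2*y - 2*y^2
∂A₂/∂y = -8
∇·A = 12*x^2*y - 2*y^2 - 8
At (3, -1): -118.

-118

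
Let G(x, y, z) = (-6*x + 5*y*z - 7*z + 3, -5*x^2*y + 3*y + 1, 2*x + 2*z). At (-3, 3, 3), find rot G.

(0, 6, 75)

(∇×G)₁ = ∂G₃/∂y − ∂G₂/∂z = 0
(∇×G)₂ = ∂G₁/∂z − ∂G₃/∂x = 5*y - 9
(∇×G)₃ = ∂G₂/∂x − ∂G₁/∂y = -10*x*y - 5*z
∇×G = (0, 5*y - 9, -10*x*y - 5*z)
At (-3, 3, 3): (0, 6, 75).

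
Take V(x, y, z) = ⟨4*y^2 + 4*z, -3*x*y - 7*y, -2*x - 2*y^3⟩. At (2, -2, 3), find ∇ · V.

-13

∂V₁/∂x = 0
∂V₂/∂y = -3*x - 7
∂V₃/∂z = 0
∇·V = -3*x - 7
At (2, -2, 3): -13.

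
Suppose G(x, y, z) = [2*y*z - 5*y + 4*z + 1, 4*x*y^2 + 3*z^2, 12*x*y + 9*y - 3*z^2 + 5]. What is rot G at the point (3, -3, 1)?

(39, 34, 39)

(∇×G)₁ = ∂G₃/∂y − ∂G₂/∂z = 12*x - 6*z + 9
(∇×G)₂ = ∂G₁/∂z − ∂G₃/∂x = -10*y + 4
(∇×G)₃ = ∂G₂/∂x − ∂G₁/∂y = 4*y^2 - 2*z + 5
∇×G = (12*x - 6*z + 9, -10*y + 4, 4*y^2 - 2*z + 5)
At (3, -3, 1): (39, 34, 39).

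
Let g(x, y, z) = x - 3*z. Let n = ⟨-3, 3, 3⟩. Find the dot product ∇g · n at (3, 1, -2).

-12

∂g/∂x = 1
∂g/∂y = 0
∂g/∂z = -3
∇g at (3, 1, -2) = (1, 0, -3)
∇g · n = (1)(-3) + (0)(3) + (-3)(3) = -12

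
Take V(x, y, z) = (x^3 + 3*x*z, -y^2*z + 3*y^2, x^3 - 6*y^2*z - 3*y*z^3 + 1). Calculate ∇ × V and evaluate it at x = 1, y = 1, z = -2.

(∇×V)₁ = ∂V₃/∂y − ∂V₂/∂z = y^2 - 12*y*z - 3*z^3
(∇×V)₂ = ∂V₁/∂z − ∂V₃/∂x = -3*x^2 + 3*x
(∇×V)₃ = ∂V₂/∂x − ∂V₁/∂y = 0
∇×V = (y^2 - 12*y*z - 3*z^3, -3*x^2 + 3*x, 0)
At (1, 1, -2): (49, 0, 0).

(49, 0, 0)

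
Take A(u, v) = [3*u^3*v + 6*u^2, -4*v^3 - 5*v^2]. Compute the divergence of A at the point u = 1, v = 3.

-99

∂A₁/∂u = 9*u^2*v + 12*u
∂A₂/∂v = -12*v^2 - 10*v
∇·A = 9*u^2*v + 12*u - 12*v^2 - 10*v
At (1, 3): -99.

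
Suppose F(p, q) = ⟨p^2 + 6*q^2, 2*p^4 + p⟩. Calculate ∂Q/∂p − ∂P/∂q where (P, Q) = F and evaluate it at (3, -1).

229

∂F₂/∂p = 8*p^3 + 1
∂F₁/∂q = 12*q
Scalar curl = 8*p^3 - 12*q + 1
At (3, -1): 229.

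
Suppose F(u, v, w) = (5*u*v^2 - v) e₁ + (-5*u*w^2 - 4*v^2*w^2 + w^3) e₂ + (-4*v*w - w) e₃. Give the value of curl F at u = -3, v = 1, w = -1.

(∇×F)₁ = ∂F₃/∂v − ∂F₂/∂w = 10*u*w + 8*v^2*w - 3*w^2 - 4*w
(∇×F)₂ = ∂F₁/∂w − ∂F₃/∂u = 0
(∇×F)₃ = ∂F₂/∂u − ∂F₁/∂v = -10*u*v - 5*w^2 + 1
∇×F = (10*u*w + 8*v^2*w - 3*w^2 - 4*w, 0, -10*u*v - 5*w^2 + 1)
At (-3, 1, -1): (23, 0, 26).

(23, 0, 26)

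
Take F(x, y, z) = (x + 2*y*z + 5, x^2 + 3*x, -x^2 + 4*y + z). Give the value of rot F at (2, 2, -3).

(4, 8, 13)

(∇×F)₁ = ∂F₃/∂y − ∂F₂/∂z = 4
(∇×F)₂ = ∂F₁/∂z − ∂F₃/∂x = 2*x + 2*y
(∇×F)₃ = ∂F₂/∂x − ∂F₁/∂y = 2*x - 2*z + 3
∇×F = (4, 2*x + 2*y, 2*x - 2*z + 3)
At (2, 2, -3): (4, 8, 13).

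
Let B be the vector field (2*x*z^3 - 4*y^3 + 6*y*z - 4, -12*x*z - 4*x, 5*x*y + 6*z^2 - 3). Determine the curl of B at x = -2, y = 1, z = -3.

(∇×B)₁ = ∂B₃/∂y − ∂B₂/∂z = 17*x
(∇×B)₂ = ∂B₁/∂z − ∂B₃/∂x = 6*x*z^2 + y
(∇×B)₃ = ∂B₂/∂x − ∂B₁/∂y = 12*y^2 - 18*z - 4
∇×B = (17*x, 6*x*z^2 + y, 12*y^2 - 18*z - 4)
At (-2, 1, -3): (-34, -107, 62).

(-34, -107, 62)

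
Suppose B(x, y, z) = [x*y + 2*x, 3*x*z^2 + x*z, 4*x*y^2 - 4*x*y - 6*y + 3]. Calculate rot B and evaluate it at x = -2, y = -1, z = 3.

(∇×B)₁ = ∂B₃/∂y − ∂B₂/∂z = 8*x*y - 6*x*z - 5*x - 6
(∇×B)₂ = ∂B₁/∂z − ∂B₃/∂x = -4*y^2 + 4*y
(∇×B)₃ = ∂B₂/∂x − ∂B₁/∂y = -x + 3*z^2 + z
∇×B = (8*x*y - 6*x*z - 5*x - 6, -4*y^2 + 4*y, -x + 3*z^2 + z)
At (-2, -1, 3): (56, -8, 32).

(56, -8, 32)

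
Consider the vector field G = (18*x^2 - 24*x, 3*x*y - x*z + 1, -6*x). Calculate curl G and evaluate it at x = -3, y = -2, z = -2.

(∇×G)₁ = ∂G₃/∂y − ∂G₂/∂z = x
(∇×G)₂ = ∂G₁/∂z − ∂G₃/∂x = 6
(∇×G)₃ = ∂G₂/∂x − ∂G₁/∂y = 3*y - z
∇×G = (x, 6, 3*y - z)
At (-3, -2, -2): (-3, 6, -4).

(-3, 6, -4)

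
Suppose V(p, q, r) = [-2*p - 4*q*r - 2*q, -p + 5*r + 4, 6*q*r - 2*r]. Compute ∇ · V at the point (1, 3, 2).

∂V₁/∂p = -2
∂V₂/∂q = 0
∂V₃/∂r = 6*q - 2
∇·V = 6*q - 4
At (1, 3, 2): 14.

14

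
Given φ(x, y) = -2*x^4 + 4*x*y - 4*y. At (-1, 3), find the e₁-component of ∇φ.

20

(∇φ)_1 = ∂φ/∂x = -8*x^3 + 4*y
At (-1, 3): 20.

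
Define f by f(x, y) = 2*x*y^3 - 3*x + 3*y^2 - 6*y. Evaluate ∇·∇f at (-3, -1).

42

∂²f/∂x² = 0
∂²f/∂y² = 6*(2*x*y + 1)
∇²f = 12*x*y + 6
At (-3, -1): 42.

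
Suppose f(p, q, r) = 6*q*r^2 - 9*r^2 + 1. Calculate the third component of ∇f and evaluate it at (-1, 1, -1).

(∇f)_3 = ∂f/∂r = 12*q*r - 18*r
At (-1, 1, -1): 6.

6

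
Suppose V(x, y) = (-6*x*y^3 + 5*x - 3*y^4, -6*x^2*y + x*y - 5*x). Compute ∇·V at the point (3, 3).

-208

∂V₁/∂x = -6*y^3 + 5
∂V₂/∂y = -6*x^2 + x
∇·V = -6*x^2 + x - 6*y^3 + 5
At (3, 3): -208.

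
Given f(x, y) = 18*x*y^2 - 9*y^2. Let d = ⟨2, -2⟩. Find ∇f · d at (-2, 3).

864

∂f/∂x = 18*y^2
∂f/∂y = 36*x*y - 18*y
∇f at (-2, 3) = (162, -270)
∇f · d = (162)(2) + (-270)(-2) = 864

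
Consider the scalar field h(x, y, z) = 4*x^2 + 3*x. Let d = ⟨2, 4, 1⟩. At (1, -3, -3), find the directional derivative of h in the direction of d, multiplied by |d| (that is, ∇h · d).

∂h/∂x = 8*x + 3
∂h/∂y = 0
∂h/∂z = 0
∇h at (1, -3, -3) = (11, 0, 0)
∇h · d = (11)(2) + (0)(4) + (0)(1) = 22

22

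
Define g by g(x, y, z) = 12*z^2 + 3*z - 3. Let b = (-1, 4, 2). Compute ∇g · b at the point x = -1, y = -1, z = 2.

∂g/∂x = 0
∂g/∂y = 0
∂g/∂z = 24*z + 3
∇g at (-1, -1, 2) = (0, 0, 51)
∇g · b = (0)(-1) + (0)(4) + (51)(2) = 102

102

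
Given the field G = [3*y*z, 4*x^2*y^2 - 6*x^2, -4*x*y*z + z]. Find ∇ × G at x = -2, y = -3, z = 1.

(8, -21, -123)

(∇×G)₁ = ∂G₃/∂y − ∂G₂/∂z = -4*x*z
(∇×G)₂ = ∂G₁/∂z − ∂G₃/∂x = 4*y*z + 3*y
(∇×G)₃ = ∂G₂/∂x − ∂G₁/∂y = 8*x*y^2 - 12*x - 3*z
∇×G = (-4*x*z, 4*y*z + 3*y, 8*x*y^2 - 12*x - 3*z)
At (-2, -3, 1): (8, -21, -123).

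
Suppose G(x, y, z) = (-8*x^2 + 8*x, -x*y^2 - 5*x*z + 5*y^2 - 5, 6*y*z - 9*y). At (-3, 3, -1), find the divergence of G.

122

∂G₁/∂x = -16*x + 8
∂G₂/∂y = -2*x*y + 10*y
∂G₃/∂z = 6*y
∇·G = -2*x*y - 16*x + 16*y + 8
At (-3, 3, -1): 122.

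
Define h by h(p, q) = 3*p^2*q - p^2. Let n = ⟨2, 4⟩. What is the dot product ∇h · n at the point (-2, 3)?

-16

∂h/∂p = 6*p*q - 2*p
∂h/∂q = 3*p^2
∇h at (-2, 3) = (-32, 12)
∇h · n = (-32)(2) + (12)(4) = -16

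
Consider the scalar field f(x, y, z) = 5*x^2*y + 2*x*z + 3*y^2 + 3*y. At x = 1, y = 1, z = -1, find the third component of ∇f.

2

(∇f)_3 = ∂f/∂z = 2*x
At (1, 1, -1): 2.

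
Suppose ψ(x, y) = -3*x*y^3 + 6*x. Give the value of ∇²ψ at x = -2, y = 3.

108

∂²ψ/∂x² = 0
∂²ψ/∂y² = -18*x*y
∇²ψ = -18*x*y
At (-2, 3): 108.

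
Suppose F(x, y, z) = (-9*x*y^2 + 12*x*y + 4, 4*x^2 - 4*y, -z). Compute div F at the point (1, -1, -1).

-26

∂F₁/∂x = -9*y^2 + 12*y
∂F₂/∂y = -4
∂F₃/∂z = -1
∇·F = -9*y^2 + 12*y - 5
At (1, -1, -1): -26.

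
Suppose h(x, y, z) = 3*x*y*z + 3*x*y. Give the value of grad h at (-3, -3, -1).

∂h/∂x = 3*y*z + 3*y
∂h/∂y = 3*x*z + 3*x
∂h/∂z = 3*x*y
∇h = (3*y*z + 3*y, 3*x*z + 3*x, 3*x*y)
At (-3, -3, -1): (0, 0, 27).

(0, 0, 27)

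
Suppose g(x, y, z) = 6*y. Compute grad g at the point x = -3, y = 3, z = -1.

(0, 6, 0)

∂g/∂x = 0
∂g/∂y = 6
∂g/∂z = 0
∇g = (0, 6, 0)
At (-3, 3, -1): (0, 6, 0).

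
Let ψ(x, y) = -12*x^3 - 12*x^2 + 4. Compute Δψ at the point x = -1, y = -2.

∂²ψ/∂x² = -24*(3*x + 1)
∂²ψ/∂y² = 0
∇²ψ = -72*x - 24
At (-1, -2): 48.

48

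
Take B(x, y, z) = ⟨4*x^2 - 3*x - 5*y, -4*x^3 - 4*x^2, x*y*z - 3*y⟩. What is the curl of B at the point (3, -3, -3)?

(∇×B)₁ = ∂B₃/∂y − ∂B₂/∂z = x*z - 3
(∇×B)₂ = ∂B₁/∂z − ∂B₃/∂x = -y*z
(∇×B)₃ = ∂B₂/∂x − ∂B₁/∂y = -12*x^2 - 8*x + 5
∇×B = (x*z - 3, -y*z, -12*x^2 - 8*x + 5)
At (3, -3, -3): (-12, -9, -127).

(-12, -9, -127)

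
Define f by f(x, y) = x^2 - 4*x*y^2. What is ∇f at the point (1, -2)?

∂f/∂x = 2*x - 4*y^2
∂f/∂y = -8*x*y
∇f = (2*x - 4*y^2, -8*x*y)
At (1, -2): (-14, 16).

(-14, 16)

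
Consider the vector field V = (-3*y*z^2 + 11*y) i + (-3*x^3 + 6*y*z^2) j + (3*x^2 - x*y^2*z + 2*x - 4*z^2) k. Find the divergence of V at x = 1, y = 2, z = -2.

∂V₁/∂x = 0
∂V₂/∂y = 6*z^2
∂V₃/∂z = -x*y^2 - 8*z
∇·V = -x*y^2 + 6*z^2 - 8*z
At (1, 2, -2): 36.

36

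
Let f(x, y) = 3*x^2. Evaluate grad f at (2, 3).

(12, 0)

∂f/∂x = 6*x
∂f/∂y = 0
∇f = (6*x, 0)
At (2, 3): (12, 0).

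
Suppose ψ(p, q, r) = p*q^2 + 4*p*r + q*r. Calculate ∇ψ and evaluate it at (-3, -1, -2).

∂ψ/∂p = q^2 + 4*r
∂ψ/∂q = 2*p*q + r
∂ψ/∂r = 4*p + q
∇ψ = (q^2 + 4*r, 2*p*q + r, 4*p + q)
At (-3, -1, -2): (-7, 4, -13).

(-7, 4, -13)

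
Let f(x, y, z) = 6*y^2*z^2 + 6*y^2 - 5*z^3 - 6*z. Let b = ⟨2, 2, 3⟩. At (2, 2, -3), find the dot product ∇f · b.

∂f/∂x = 0
∂f/∂y = 12*y*z^2 + 12*y
∂f/∂z = 12*y^2*z - 15*z^2 - 6
∇f at (2, 2, -3) = (0, 240, -285)
∇f · b = (0)(2) + (240)(2) + (-285)(3) = -375

-375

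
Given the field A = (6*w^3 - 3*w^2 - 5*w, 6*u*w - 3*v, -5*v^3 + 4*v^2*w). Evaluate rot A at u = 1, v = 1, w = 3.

(∇×A)₁ = ∂A₃/∂v − ∂A₂/∂w = -6*u - 15*v^2 + 8*v*w
(∇×A)₂ = ∂A₁/∂w − ∂A₃/∂u = 18*w^2 - 6*w - 5
(∇×A)₃ = ∂A₂/∂u − ∂A₁/∂v = 6*w
∇×A = (-6*u - 15*v^2 + 8*v*w, 18*w^2 - 6*w - 5, 6*w)
At (1, 1, 3): (3, 139, 18).

(3, 139, 18)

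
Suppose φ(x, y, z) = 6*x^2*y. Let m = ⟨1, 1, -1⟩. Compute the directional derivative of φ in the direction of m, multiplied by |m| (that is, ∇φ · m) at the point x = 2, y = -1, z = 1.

∂φ/∂x = 12*x*y
∂φ/∂y = 6*x^2
∂φ/∂z = 0
∇φ at (2, -1, 1) = (-24, 24, 0)
∇φ · m = (-24)(1) + (24)(1) + (0)(-1) = 0

0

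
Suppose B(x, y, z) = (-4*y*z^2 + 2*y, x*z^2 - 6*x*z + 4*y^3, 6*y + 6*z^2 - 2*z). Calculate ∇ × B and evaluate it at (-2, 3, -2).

(-14, 48, 30)

(∇×B)₁ = ∂B₃/∂y − ∂B₂/∂z = -2*x*z + 6*x + 6
(∇×B)₂ = ∂B₁/∂z − ∂B₃/∂x = -8*y*z
(∇×B)₃ = ∂B₂/∂x − ∂B₁/∂y = 5*z^2 - 6*z - 2
∇×B = (-2*x*z + 6*x + 6, -8*y*z, 5*z^2 - 6*z - 2)
At (-2, 3, -2): (-14, 48, 30).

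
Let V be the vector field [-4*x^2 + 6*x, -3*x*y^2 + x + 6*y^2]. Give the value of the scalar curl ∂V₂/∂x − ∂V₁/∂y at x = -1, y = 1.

-2

∂V₂/∂x = -3*y^2 + 1
∂V₁/∂y = 0
Scalar curl = -3*y^2 + 1
At (-1, 1): -2.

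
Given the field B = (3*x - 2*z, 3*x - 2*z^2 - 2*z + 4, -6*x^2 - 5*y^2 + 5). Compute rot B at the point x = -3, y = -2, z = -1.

(∇×B)₁ = ∂B₃/∂y − ∂B₂/∂z = -10*y + 4*z + 2
(∇×B)₂ = ∂B₁/∂z − ∂B₃/∂x = 12*x - 2
(∇×B)₃ = ∂B₂/∂x − ∂B₁/∂y = 3
∇×B = (-10*y + 4*z + 2, 12*x - 2, 3)
At (-3, -2, -1): (18, -38, 3).

(18, -38, 3)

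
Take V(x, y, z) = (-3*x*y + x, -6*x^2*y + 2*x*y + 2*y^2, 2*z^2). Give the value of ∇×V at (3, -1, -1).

(∇×V)₁ = ∂V₃/∂y − ∂V₂/∂z = 0
(∇×V)₂ = ∂V₁/∂z − ∂V₃/∂x = 0
(∇×V)₃ = ∂V₂/∂x − ∂V₁/∂y = -12*x*y + 3*x + 2*y
∇×V = (0, 0, -12*x*y + 3*x + 2*y)
At (3, -1, -1): (0, 0, 43).

(0, 0, 43)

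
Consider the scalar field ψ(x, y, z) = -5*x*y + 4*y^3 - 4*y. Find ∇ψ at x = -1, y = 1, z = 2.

∂ψ/∂x = -5*y
∂ψ/∂y = -5*x + 12*y^2 - 4
∂ψ/∂z = 0
∇ψ = (-5*y, -5*x + 12*y^2 - 4, 0)
At (-1, 1, 2): (-5, 13, 0).

(-5, 13, 0)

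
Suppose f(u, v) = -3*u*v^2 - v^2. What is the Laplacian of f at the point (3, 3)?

∂²f/∂u² = 0
∂²f/∂v² = -2*(3*u + 1)
∇²f = -6*u - 2
At (3, 3): -20.

-20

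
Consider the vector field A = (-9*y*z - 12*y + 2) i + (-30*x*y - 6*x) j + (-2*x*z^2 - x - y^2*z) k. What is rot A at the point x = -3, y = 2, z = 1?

(-4, -15, -45)

(∇×A)₁ = ∂A₃/∂y − ∂A₂/∂z = -2*y*z
(∇×A)₂ = ∂A₁/∂z − ∂A₃/∂x = -9*y + 2*z^2 + 1
(∇×A)₃ = ∂A₂/∂x − ∂A₁/∂y = -30*y + 9*z + 6
∇×A = (-2*y*z, -9*y + 2*z^2 + 1, -30*y + 9*z + 6)
At (-3, 2, 1): (-4, -15, -45).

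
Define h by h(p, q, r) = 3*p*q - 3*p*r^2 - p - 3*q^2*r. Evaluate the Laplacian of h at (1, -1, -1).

0

∂²h/∂p² = 0
∂²h/∂q² = -6*r
∂²h/∂r² = -6*p
∇²h = -6*p - 6*r
At (1, -1, -1): 0.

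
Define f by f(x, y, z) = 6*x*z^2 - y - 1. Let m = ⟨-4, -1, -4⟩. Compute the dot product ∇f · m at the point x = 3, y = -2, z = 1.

-167

∂f/∂x = 6*z^2
∂f/∂y = -1
∂f/∂z = 12*x*z
∇f at (3, -2, 1) = (6, -1, 36)
∇f · m = (6)(-4) + (-1)(-1) + (36)(-4) = -167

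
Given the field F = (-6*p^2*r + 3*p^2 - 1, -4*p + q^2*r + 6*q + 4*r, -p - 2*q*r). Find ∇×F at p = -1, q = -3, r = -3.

(-7, -5, -4)

(∇×F)₁ = ∂F₃/∂q − ∂F₂/∂r = -q^2 - 2*r - 4
(∇×F)₂ = ∂F₁/∂r − ∂F₃/∂p = -6*p^2 + 1
(∇×F)₃ = ∂F₂/∂p − ∂F₁/∂q = -4
∇×F = (-q^2 - 2*r - 4, -6*p^2 + 1, -4)
At (-1, -3, -3): (-7, -5, -4).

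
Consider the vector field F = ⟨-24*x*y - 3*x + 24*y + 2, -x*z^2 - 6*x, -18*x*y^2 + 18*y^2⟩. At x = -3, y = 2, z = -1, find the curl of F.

(294, 72, -103)

(∇×F)₁ = ∂F₃/∂y − ∂F₂/∂z = -36*x*y + 2*x*z + 36*y
(∇×F)₂ = ∂F₁/∂z − ∂F₃/∂x = 18*y^2
(∇×F)₃ = ∂F₂/∂x − ∂F₁/∂y = 24*x - z^2 - 30
∇×F = (-36*x*y + 2*x*z + 36*y, 18*y^2, 24*x - z^2 - 30)
At (-3, 2, -1): (294, 72, -103).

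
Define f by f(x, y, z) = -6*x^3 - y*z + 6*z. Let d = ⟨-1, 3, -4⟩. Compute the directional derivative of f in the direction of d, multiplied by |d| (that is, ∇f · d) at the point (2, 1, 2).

∂f/∂x = -18*x^2
∂f/∂y = -z
∂f/∂z = -y + 6
∇f at (2, 1, 2) = (-72, -2, 5)
∇f · d = (-72)(-1) + (-2)(3) + (5)(-4) = 46

46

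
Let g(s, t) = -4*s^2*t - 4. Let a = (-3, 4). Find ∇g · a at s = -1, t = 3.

-88

∂g/∂s = -8*s*t
∂g/∂t = -4*s^2
∇g at (-1, 3) = (24, -4)
∇g · a = (24)(-3) + (-4)(4) = -88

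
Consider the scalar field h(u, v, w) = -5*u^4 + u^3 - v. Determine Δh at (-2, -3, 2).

-252

∂²h/∂u² = 6*u*(-10*u + 1)
∂²h/∂v² = 0
∂²h/∂w² = 0
∇²h = -60*u^2 + 6*u
At (-2, -3, 2): -252.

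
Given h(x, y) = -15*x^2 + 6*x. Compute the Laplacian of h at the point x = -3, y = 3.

-30

∂²h/∂x² = -30
∂²h/∂y² = 0
∇²h = -30
At (-3, 3): -30.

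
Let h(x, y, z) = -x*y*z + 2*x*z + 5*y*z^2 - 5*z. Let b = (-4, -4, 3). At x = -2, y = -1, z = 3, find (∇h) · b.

-363

∂h/∂x = -y*z + 2*z
∂h/∂y = -x*z + 5*z^2
∂h/∂z = -x*y + 2*x + 10*y*z - 5
∇h at (-2, -1, 3) = (9, 51, -41)
∇h · b = (9)(-4) + (51)(-4) + (-41)(3) = -363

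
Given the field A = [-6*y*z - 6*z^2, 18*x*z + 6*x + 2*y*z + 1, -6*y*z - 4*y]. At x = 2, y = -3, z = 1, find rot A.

(∇×A)₁ = ∂A₃/∂y − ∂A₂/∂z = -18*x - 2*y - 6*z - 4
(∇×A)₂ = ∂A₁/∂z − ∂A₃/∂x = -6*y - 12*z
(∇×A)₃ = ∂A₂/∂x − ∂A₁/∂y = 24*z + 6
∇×A = (-18*x - 2*y - 6*z - 4, -6*y - 12*z, 24*z + 6)
At (2, -3, 1): (-40, 6, 30).

(-40, 6, 30)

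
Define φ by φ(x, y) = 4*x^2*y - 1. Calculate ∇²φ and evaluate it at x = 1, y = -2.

-16

∂²φ/∂x² = 8*y
∂²φ/∂y² = 0
∇²φ = 8*y
At (1, -2): -16.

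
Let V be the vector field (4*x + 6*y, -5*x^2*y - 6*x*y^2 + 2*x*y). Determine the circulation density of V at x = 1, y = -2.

∂V₂/∂x = -10*x*y - 6*y^2 + 2*y
∂V₁/∂y = 6
Scalar curl = -10*x*y - 6*y^2 + 2*y - 6
At (1, -2): -14.

-14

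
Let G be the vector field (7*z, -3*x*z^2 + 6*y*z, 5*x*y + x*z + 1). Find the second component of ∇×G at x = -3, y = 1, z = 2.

0

(∇×G)_2 = ∂G₁/∂z − ∂G₃/∂x
= 7 − (5*y + z)
= -5*y - z + 7
At (-3, 1, 2): 0.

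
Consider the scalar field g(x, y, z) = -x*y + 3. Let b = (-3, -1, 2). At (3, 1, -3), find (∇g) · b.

∂g/∂x = -y
∂g/∂y = -x
∂g/∂z = 0
∇g at (3, 1, -3) = (-1, -3, 0)
∇g · b = (-1)(-3) + (-3)(-1) + (0)(2) = 6

6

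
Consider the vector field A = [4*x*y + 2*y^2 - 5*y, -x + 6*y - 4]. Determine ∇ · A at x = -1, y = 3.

∂A₁/∂x = 4*y
∂A₂/∂y = 6
∇·A = 4*y + 6
At (-1, 3): 18.

18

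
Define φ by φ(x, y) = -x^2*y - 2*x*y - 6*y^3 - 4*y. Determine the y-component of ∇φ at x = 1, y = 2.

(∇φ)_2 = ∂φ/∂y = -x^2 - 2*x - 18*y^2 - 4
At (1, 2): -79.

-79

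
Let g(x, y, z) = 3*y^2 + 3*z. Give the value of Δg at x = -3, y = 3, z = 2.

6

∂²g/∂x² = 0
∂²g/∂y² = 6
∂²g/∂z² = 0
∇²g = 6
At (-3, 3, 2): 6.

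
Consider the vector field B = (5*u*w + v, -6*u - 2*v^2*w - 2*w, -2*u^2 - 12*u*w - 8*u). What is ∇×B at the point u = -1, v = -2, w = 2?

(∇×B)₁ = ∂B₃/∂v − ∂B₂/∂w = 2*v^2 + 2
(∇×B)₂ = ∂B₁/∂w − ∂B₃/∂u = 9*u + 12*w + 8
(∇×B)₃ = ∂B₂/∂u − ∂B₁/∂v = -7
∇×B = (2*v^2 + 2, 9*u + 12*w + 8, -7)
At (-1, -2, 2): (10, 23, -7).

(10, 23, -7)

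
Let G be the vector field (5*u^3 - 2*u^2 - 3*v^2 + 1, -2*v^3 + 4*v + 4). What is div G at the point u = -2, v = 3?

∂G₁/∂u = 15*u^2 - 4*u
∂G₂/∂v = -6*v^2 + 4
∇·G = 15*u^2 - 4*u - 6*v^2 + 4
At (-2, 3): 18.

18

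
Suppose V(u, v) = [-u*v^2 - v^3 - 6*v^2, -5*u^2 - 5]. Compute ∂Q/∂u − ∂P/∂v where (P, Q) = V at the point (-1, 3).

67

∂V₂/∂u = -10*u
∂V₁/∂v = -2*u*v - 3*v^2 - 12*v
Scalar curl = 2*u*v - 10*u + 3*v^2 + 12*v
At (-1, 3): 67.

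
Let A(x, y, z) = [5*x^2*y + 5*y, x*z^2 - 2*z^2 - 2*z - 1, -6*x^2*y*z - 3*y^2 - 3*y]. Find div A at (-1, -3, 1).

48

∂A₁/∂x = 10*x*y
∂A₂/∂y = 0
∂A₃/∂z = -6*x^2*y
∇·A = -6*x^2*y + 10*x*y
At (-1, -3, 1): 48.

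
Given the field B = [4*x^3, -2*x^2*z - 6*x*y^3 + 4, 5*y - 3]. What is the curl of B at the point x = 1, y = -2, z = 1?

(7, 0, 44)

(∇×B)₁ = ∂B₃/∂y − ∂B₂/∂z = 2*x^2 + 5
(∇×B)₂ = ∂B₁/∂z − ∂B₃/∂x = 0
(∇×B)₃ = ∂B₂/∂x − ∂B₁/∂y = -4*x*z - 6*y^3
∇×B = (2*x^2 + 5, 0, -4*x*z - 6*y^3)
At (1, -2, 1): (7, 0, 44).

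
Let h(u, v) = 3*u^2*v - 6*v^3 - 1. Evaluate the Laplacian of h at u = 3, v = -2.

60

∂²h/∂u² = 6*v
∂²h/∂v² = -36*v
∇²h = -30*v
At (3, -2): 60.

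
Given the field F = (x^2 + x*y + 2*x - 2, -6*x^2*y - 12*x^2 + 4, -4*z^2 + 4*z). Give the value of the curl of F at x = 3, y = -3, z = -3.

(∇×F)₁ = ∂F₃/∂y − ∂F₂/∂z = 0
(∇×F)₂ = ∂F₁/∂z − ∂F₃/∂x = 0
(∇×F)₃ = ∂F₂/∂x − ∂F₁/∂y = -12*x*y - 25*x
∇×F = (0, 0, -12*x*y - 25*x)
At (3, -3, -3): (0, 0, 33).

(0, 0, 33)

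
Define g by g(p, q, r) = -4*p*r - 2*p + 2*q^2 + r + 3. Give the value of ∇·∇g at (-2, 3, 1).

4

∂²g/∂p² = 0
∂²g/∂q² = 4
∂²g/∂r² = 0
∇²g = 4
At (-2, 3, 1): 4.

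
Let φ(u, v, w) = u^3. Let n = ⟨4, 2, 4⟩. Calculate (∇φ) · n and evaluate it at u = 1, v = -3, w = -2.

∂φ/∂u = 3*u^2
∂φ/∂v = 0
∂φ/∂w = 0
∇φ at (1, -3, -2) = (3, 0, 0)
∇φ · n = (3)(4) + (0)(2) + (0)(4) = 12

12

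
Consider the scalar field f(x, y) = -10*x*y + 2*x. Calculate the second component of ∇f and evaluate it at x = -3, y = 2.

(∇f)_2 = ∂f/∂y = -10*x
At (-3, 2): 30.

30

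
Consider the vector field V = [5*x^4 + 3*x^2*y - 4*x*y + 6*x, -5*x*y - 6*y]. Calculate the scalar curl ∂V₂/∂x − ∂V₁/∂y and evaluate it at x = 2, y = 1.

-9

∂V₂/∂x = -5*y
∂V₁/∂y = 3*x^2 - 4*x
Scalar curl = -3*x^2 + 4*x - 5*y
At (2, 1): -9.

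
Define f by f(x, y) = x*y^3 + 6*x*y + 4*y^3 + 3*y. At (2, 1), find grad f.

∂f/∂x = y^3 + 6*y
∂f/∂y = 3*x*y^2 + 6*x + 12*y^2 + 3
∇f = (y^3 + 6*y, 3*x*y^2 + 6*x + 12*y^2 + 3)
At (2, 1): (7, 33).

(7, 33)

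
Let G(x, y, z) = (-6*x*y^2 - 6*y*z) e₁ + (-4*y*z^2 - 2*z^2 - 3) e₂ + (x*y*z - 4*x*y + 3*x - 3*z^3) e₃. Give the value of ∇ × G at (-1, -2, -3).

(∇×G)₁ = ∂G₃/∂y − ∂G₂/∂z = x*z - 4*x + 8*y*z + 4*z
(∇×G)₂ = ∂G₁/∂z − ∂G₃/∂x = -y*z - 2*y - 3
(∇×G)₃ = ∂G₂/∂x − ∂G₁/∂y = 12*x*y + 6*z
∇×G = (x*z - 4*x + 8*y*z + 4*z, -y*z - 2*y - 3, 12*x*y + 6*z)
At (-1, -2, -3): (43, -5, 6).

(43, -5, 6)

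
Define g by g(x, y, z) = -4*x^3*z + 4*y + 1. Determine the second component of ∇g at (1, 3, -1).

(∇g)_2 = ∂g/∂y = 4
At (1, 3, -1): 4.

4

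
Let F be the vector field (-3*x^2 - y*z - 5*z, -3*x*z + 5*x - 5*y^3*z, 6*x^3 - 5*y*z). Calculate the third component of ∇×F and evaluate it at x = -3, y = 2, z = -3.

(∇×F)_3 = ∂F₂/∂x − ∂F₁/∂y
= -3*z + 5 − (-z)
= -2*z + 5
At (-3, 2, -3): 11.

11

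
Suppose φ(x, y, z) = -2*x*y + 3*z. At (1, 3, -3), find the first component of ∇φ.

(∇φ)_1 = ∂φ/∂x = -2*y
At (1, 3, -3): -6.

-6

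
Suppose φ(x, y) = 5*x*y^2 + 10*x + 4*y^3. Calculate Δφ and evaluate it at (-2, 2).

28

∂²φ/∂x² = 0
∂²φ/∂y² = 2*(5*x + 12*y)
∇²φ = 10*x + 24*y
At (-2, 2): 28.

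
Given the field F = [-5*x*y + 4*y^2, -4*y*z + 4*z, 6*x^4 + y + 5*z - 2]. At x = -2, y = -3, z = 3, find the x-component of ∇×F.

(∇×F)_1 = ∂F₃/∂y − ∂F₂/∂z
= 1 − (-4*y + 4)
= 4*y - 3
At (-2, -3, 3): -15.

-15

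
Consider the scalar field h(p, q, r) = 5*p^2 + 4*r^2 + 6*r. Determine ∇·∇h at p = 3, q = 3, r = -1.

∂²h/∂p² = 10
∂²h/∂q² = 0
∂²h/∂r² = 8
∇²h = 18
At (3, 3, -1): 18.

18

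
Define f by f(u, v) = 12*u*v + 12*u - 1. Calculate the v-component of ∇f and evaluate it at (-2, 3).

-24

(∇f)_2 = ∂f/∂v = 12*u
At (-2, 3): -24.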